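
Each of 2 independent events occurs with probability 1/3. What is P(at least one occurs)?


P(at least one) = 1 - P(none)
P(none) = (1 - 1/3)^2 = (2/3)^2 = 4/9
P(at least one) = 1 - 4/9 = 5/9

5/9


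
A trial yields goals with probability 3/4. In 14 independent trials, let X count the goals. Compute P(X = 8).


P(X=8) = C(14,8) * p^8 * (1-p)^6
= 3003 * 6561/65536 * 1/4096
= 19702683/268435456

19702683/268435456


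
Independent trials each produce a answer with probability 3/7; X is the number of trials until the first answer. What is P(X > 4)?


P(X > 4) = P(first 4 trials all fail) = (1-p)^4 = (4/7)^4 = 256/2401

256/2401


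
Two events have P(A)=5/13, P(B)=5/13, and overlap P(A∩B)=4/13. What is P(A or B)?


P(A∪B) = P(A) + P(B) - P(A∩B)
= 5/13 + 5/13 - 4/13 = 6/13

6/13


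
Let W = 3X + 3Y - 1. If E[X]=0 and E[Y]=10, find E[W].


E[3X + 3Y - 1] = 3*E[X] + 3*E[Y] - 1
= (3)*(0) + (3)*(10) + (-1)
= 0 + 30 - 1 = 29

29


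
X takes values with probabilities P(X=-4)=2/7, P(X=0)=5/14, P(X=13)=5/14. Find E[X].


E[X] = sum(x * P(x))
= -4*2/7 + 0*5/14 + 13*5/14
= 7/2

7/2


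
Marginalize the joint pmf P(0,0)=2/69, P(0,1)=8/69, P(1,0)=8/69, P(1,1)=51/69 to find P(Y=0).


P(Y=0) = P(0,0)+P(1,0) = 2/69 + 8/69 = 10/69

10/69


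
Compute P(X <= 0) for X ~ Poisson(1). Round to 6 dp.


P(X<=0) = e^(-1)*1^0/0!
≈ 0.3678794412
≈ 0.367879

0.367879


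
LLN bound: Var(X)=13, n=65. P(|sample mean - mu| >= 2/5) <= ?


Var(Xbar) = Var(X)/n = 13/65
Chebyshev: P(|Xbar-mu| >= 2/5) <= Var(Xbar)/(2/5)^2 = (1/5)/(4/25) = 5/4
Bound exceeds 1, so trivial bound: 1

1


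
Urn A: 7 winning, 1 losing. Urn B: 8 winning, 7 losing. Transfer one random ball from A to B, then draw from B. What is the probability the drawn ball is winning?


P(transfer winning) = 7/8; P(transfer losing) = 1/8
If winning transferred: Urn II has 9 winning of 16, so P(winning|winning moved) = 9/16
If losing transferred: Urn II has 8 winning of 16, so P(winning|losing moved) = 1/2
By total probability: P(winning) = 7/8*9/16 + 1/8*1/2 = 71/128

71/128


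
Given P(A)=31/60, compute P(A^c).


P(A') = 1 - P(A) = 1 - 31/60 = 29/60

29/60


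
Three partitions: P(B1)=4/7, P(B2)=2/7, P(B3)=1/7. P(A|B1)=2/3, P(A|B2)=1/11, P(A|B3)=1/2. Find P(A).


P(A) = P(A|B1)P(B1) + P(A|B2)P(B2) + P(A|B3)P(B3)
= 2/3*4/7 + 1/11*2/7 + 1/2*1/7
= 8/21 + 2/77 + 1/14 = 221/462

221/462


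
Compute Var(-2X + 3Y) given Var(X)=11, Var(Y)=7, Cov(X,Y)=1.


Var(-2X + 3Y) = (-2)^2*Var(X) + 3^2*Var(Y) + 2*(-2)*3*Cov(X,Y)
= 4*11 + 9*7 - 12*1
= 44 + 63 - 12 = 95

95


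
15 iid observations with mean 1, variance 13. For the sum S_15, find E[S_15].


E[S_n] = n*E[X_1] = 15*1 = 15

15


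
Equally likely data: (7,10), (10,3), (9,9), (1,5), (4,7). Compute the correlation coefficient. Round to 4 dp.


Cov(X,Y) = 0.6400, Var(X) = 10.9600, Var(Y) = 6.5600
rho = Cov/(sqrt(VarX)*sqrt(VarY)) = 0.0755

0.0755


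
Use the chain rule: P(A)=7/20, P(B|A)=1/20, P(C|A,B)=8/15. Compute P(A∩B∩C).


P(A∩B∩C) = P(A) * P(B|A) * P(C|A∩B)
= 7/20 * 1/20 * 8/15
= 7/400 * 8/15 = 7/750

7/750


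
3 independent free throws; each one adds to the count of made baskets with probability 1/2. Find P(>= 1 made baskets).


P(at least one) = 1 - P(none)
P(none) = (1 - 1/2)^3 = (1/2)^3 = 1/8
P(at least one) = 1 - 1/8 = 7/8

7/8


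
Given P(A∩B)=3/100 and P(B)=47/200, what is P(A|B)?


P(A|B) = P(A∩B)/P(B) = (6/200)/(47/200) = 6/47

6/47


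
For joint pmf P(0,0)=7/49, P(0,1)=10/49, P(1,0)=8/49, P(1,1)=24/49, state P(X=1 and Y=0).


Read from table: P(X=1, Y=0) = 8/49

8/49


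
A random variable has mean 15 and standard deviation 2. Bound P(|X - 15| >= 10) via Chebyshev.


k = 10/2 = 5
Chebyshev: P(|X-mu| >= k*sigma) <= 1/k^2 = 1/5^2 = 1/25

1/25


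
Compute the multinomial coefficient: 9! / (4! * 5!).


9! = 362880
Denominator: 4!=24 * 5!=120
Coefficient = 362880 / 2880 = 126

126


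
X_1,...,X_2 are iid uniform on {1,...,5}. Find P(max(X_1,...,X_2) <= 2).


P(max <= 2) = P(all X_i <= 2) = (P(X_1 <= 2))^2
= (2/5)^2 = 4/25

4/25


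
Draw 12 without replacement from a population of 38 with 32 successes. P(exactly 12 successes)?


P(X=12) = C(32,12)*C(6,0) / C(38,12)
= 225792840*1 / 2707475148
= 225792840/2707475148 = 2990/35853

2990/35853


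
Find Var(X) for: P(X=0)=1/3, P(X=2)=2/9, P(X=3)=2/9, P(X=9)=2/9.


E[X] = 28/9, E[X^2] = 188/9
Var(X) = E[X^2] - (E[X])^2 = 188/9 - (28/9)^2 = 908/81

908/81


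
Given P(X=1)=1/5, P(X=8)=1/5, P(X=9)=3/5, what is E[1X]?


E[1X] = sum(g(x)*P(x))
= 1*1/5 + 8*1/5 + 9*3/5
= 36/5

36/5


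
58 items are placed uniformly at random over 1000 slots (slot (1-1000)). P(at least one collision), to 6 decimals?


P(all different) = prod((1000-i)/1000 for i=0..57) = 0.185328
P(at least one match) = 1 - 0.185328 = 0.814672

0.814672


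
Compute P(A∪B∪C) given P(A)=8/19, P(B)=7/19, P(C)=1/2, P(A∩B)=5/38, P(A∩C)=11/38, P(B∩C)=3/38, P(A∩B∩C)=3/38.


P(A∪B∪C) = P(A)+P(B)+P(C) - P(AB)-P(AC)-P(BC) + P(ABC)
= 8/19+7/19+1/2 - 5/38-11/38-3/38 + 3/38
= 33/38

33/38


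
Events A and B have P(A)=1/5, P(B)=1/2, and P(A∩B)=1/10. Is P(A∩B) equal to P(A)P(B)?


P(A)*P(B) = 1/5*1/2 = 1/10
P(A∩B) = 1/10, which equals P(A)P(B), so independent

Yes, A and B are independent


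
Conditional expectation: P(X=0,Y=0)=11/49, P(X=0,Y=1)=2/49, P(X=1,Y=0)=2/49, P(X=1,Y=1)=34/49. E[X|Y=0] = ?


P(Y=0) = 13/49
E[X|Y=0] = (0*11 + 1*2)/13 = 2/13

2/13


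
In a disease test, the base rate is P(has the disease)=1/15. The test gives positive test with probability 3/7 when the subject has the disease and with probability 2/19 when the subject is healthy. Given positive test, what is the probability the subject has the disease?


P(A) = P(A|B)P(B) + P(A|B')P(B') = 3/7*1/15 + 2/19*14/15 = 253/1995
P(B|A) = P(A|B)P(B)/P(A) = (1/35)/(253/1995) = 57/253

57/253


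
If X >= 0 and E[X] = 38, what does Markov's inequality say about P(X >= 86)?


Markov: P(X >= a) <= E[X]/a
P(X >= 86) <= 38/86 = 19/43

19/43


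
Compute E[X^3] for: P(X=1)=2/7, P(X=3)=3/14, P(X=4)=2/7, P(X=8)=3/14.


E[X^3] = sum(x^3 * P(x))
= 1*2/7 + 27*3/14 + 64*2/7 + 512*3/14
= 1877/14

1877/14


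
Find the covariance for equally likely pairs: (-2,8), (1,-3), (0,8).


E[X]=-1/3, E[Y]=13/3, E[XY]=-19/3
Cov(X,Y) = E[XY] - E[X]E[Y] = -19/3 + 1/3*13/3 = -44/9

-44/9


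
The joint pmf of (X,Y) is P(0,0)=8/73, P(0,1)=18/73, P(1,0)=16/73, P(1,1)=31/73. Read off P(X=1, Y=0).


Read from table: P(X=1, Y=0) = 16/73

16/73


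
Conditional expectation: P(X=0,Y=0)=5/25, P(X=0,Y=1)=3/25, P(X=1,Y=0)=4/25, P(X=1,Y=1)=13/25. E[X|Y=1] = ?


P(Y=1) = 16/25
E[X|Y=1] = (0*3 + 1*13)/16 = 13/16

13/16


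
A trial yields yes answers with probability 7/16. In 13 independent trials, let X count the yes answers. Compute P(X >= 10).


P(X>=10) = P(X=10) + P(X=11) + P(X=12) + P(X=13)
= 29447197282503/2251799813685248 + 6246375181137/2251799813685248 + 1619430602517/4503599627370496 + 96889010407/4503599627370496
= 18275866135051/1125899906842624

18275866135051/1125899906842624


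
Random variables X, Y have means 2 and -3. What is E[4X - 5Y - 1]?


E[4X - 5Y - 1] = 4*E[X] - 5*E[Y] - 1
= (4)*(2) + (-5)*(-3) + (-1)
= 8 + 15 - 1 = 22

22


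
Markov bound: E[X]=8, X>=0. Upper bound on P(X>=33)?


Markov: P(X >= a) <= E[X]/a
P(X >= 33) <= 8/33

8/33


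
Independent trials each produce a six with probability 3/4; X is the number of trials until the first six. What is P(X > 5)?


P(X > 5) = P(first 5 trials all fail) = (1-p)^5 = (1/4)^5 = 1/1024

1/1024


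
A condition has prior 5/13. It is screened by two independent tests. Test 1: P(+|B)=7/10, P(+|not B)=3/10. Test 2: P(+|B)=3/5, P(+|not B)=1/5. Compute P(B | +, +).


After test 1: P(+) = 7/10*5/13 + 3/10*8/13 = 59/130
P(B|+) = (7/26)/(59/130) = 35/59
After test 2 (use post1 as new prior): P(+) = 3/5*35/59 + 1/5*24/59 = 129/295
P(B|+,+) = (21/59)/(129/295) = 35/43

35/43


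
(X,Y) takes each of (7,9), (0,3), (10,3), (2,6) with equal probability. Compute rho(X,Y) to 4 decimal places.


Cov(X,Y) = 1.3125, Var(X) = 15.6875, Var(Y) = 6.1875
rho = Cov/(sqrt(VarX)*sqrt(VarY)) = 0.1332

0.1332


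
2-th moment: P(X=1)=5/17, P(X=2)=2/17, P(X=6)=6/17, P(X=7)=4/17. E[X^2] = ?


E[X^2] = sum(x^2 * P(x))
= 1*5/17 + 4*2/17 + 36*6/17 + 49*4/17
= 25

25


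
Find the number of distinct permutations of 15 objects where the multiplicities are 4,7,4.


15! = 1307674368000
Denominator: 4!=24 * 7!=5040 * 4!=24
Coefficient = 1307674368000 / 2903040 = 450450

450450


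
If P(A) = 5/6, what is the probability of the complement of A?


P(A') = 1 - P(A) = 1 - 5/6 = 1/6

1/6


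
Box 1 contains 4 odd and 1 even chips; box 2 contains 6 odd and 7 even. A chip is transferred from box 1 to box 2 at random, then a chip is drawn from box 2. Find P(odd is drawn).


P(transfer odd) = 4/5; P(transfer even) = 1/5
If odd transferred: Urn II has 7 odd of 14, so P(odd|odd moved) = 1/2
If even transferred: Urn II has 6 odd of 14, so P(odd|even moved) = 3/7
By total probability: P(odd) = 4/5*1/2 + 1/5*3/7 = 17/35

17/35


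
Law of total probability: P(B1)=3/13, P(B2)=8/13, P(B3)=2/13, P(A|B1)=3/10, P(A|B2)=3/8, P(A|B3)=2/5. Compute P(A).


P(A) = P(A|B1)P(B1) + P(A|B2)P(B2) + P(A|B3)P(B3)
= 3/10*3/13 + 3/8*8/13 + 2/5*2/13
= 9/130 + 3/13 + 4/65 = 47/130

47/130


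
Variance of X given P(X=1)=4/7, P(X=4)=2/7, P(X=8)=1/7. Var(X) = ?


E[X] = 20/7, E[X^2] = 100/7
Var(X) = E[X^2] - (E[X])^2 = 100/7 - (20/7)^2 = 300/49

300/49


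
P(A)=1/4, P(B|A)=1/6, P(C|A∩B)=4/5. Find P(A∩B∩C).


P(A∩B∩C) = P(A) * P(B|A) * P(C|A∩B)
= 1/4 * 1/6 * 4/5
= 1/24 * 4/5 = 1/30

1/30


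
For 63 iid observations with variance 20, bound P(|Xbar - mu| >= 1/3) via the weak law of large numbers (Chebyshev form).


Var(Xbar) = Var(X)/n = 20/63
Chebyshev: P(|Xbar-mu| >= 1/3) <= Var(Xbar)/(1/3)^2 = (20/63)/(1/9) = 20/7
Bound exceeds 1, so trivial bound: 1

1


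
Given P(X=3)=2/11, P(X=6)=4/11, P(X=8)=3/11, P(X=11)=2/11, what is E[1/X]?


E[1/X] = sum(g(x)*P(x))
= 1/3*2/11 + 1/6*4/11 + 1/8*3/11 + 1/11*2/11
= 499/2904

499/2904


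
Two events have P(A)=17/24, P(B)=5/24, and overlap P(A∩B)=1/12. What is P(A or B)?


P(A∪B) = P(A) + P(B) - P(A∩B)
= 17/24 + 5/24 - 1/12 = 5/6

5/6


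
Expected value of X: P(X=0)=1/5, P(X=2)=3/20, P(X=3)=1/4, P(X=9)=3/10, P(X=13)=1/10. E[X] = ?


E[X] = sum(x * P(x))
= 0*1/5 + 2*3/20 + 3*1/4 + 9*3/10 + 13*1/10
= 101/20

101/20


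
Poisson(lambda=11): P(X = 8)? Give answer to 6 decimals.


P(X=8) = e^(-11) * 11^8 / 8!
≈ 0.00001670170079 * 214358881 / 40320
≈ 0.088794

0.088794


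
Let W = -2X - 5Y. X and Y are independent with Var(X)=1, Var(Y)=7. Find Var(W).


Independence => Cov(X,Y)=0
Var(-2X - 5Y) = (-2)^2*Var(X) + (-5)^2*Var(Y)
= 4*1 + 25*7 = 179

179


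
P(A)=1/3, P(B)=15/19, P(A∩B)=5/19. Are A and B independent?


P(A)*P(B) = 1/3*15/19 = 5/19
P(A∩B) = 5/19, which equals P(A)P(B), so independent

Yes, A and B are independent


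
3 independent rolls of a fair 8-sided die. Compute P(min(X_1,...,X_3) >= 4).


P(min >= 4) = P(all X_i >= 4) = (P(X_1 >= 4))^3
= (5/8)^3 = 125/512

125/512


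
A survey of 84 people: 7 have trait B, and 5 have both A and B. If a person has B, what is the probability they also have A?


P(A|B) = P(A∩B)/P(B) = (5/84)/(7/84) = 5/7

5/7


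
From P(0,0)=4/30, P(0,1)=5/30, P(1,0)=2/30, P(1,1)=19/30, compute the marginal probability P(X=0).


P(X=0) = P(0,0)+P(0,1) = 4/30 + 5/30 = 9/30 = 3/10

3/10


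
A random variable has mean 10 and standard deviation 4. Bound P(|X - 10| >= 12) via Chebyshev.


k = 12/4 = 3
Chebyshev: P(|X-mu| >= k*sigma) <= 1/k^2 = 1/3^2 = 1/9

1/9


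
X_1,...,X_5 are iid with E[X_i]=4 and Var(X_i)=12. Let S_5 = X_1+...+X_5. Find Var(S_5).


By independence, Var(S_n) = n*Var(X_1) = 5*12 = 60

60


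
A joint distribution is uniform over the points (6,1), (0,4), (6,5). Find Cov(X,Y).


E[X]=4, E[Y]=10/3, E[XY]=12
Cov(X,Y) = E[XY] - E[X]E[Y] = 12 - 4*10/3 = -4/3

-4/3


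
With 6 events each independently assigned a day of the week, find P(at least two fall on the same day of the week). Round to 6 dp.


P(all different) = prod((7-i)/7 for i=0..5) = 0.042839
P(at least one match) = 1 - 0.042839 = 0.957161

0.957161


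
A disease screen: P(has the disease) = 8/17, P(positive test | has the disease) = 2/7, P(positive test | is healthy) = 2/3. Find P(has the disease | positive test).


P(A) = P(A|B)P(B) + P(A|B')P(B') = 2/7*8/17 + 2/3*9/17 = 58/119
P(B|A) = P(A|B)P(B)/P(A) = (16/119)/(58/119) = 8/29

8/29


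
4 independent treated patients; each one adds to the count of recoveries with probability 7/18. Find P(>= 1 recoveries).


P(at least one) = 1 - P(none)
P(none) = (1 - 7/18)^4 = (11/18)^4 = 14641/104976
P(at least one) = 1 - 14641/104976 = 90335/104976

90335/104976


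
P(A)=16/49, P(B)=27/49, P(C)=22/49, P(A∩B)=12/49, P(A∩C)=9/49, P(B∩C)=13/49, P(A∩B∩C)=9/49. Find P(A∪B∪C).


P(A∪B∪C) = P(A)+P(B)+P(C) - P(AB)-P(AC)-P(BC) + P(ABC)
= 16/49+27/49+22/49 - 12/49-9/49-13/49 + 9/49
= 40/49

40/49


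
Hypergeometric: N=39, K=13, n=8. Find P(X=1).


P(X=1) = C(13,1)*C(26,7) / C(39,8)
= 13*657800 / 61523748
= 8551400/61523748 = 14950/107559

14950/107559


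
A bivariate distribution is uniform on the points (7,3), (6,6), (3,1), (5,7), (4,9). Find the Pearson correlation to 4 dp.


Cov(X,Y) = 0.2000, Var(X) = 2.0000, Var(Y) = 8.1600
rho = Cov/(sqrt(VarX)*sqrt(VarY)) = 0.0495

0.0495


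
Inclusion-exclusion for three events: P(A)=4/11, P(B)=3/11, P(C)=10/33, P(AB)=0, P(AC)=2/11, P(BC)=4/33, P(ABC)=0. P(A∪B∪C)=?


P(A∪B∪C) = P(A)+P(B)+P(C) - P(AB)-P(AC)-P(BC) + P(ABC)
= 4/11+3/11+10/33 - 0-2/11-4/33 + 0
= 7/11

7/11


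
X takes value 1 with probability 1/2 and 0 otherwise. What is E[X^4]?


For Bernoulli: X in {0,1}
E[X^4] = 0^4*(1-1/2) + 1^4*1/2 = 1/2

1/2


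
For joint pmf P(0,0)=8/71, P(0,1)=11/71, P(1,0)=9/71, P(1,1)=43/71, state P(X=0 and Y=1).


Read from table: P(X=0, Y=1) = 11/71

11/71


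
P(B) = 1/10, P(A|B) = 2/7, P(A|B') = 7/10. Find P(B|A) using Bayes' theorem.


P(A) = P(A|B)P(B) + P(A|B')P(B') = 2/7*1/10 + 7/10*9/10 = 461/700
P(B|A) = P(A|B)P(B)/P(A) = (1/35)/(461/700) = 20/461

20/461


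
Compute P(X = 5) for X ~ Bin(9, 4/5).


P(X=5) = C(9,5) * p^5 * (1-p)^4
= 126 * 1024/3125 * 1/625
= 129024/1953125

129024/1953125


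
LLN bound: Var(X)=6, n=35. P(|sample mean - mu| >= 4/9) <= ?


Var(Xbar) = Var(X)/n = 6/35
Chebyshev: P(|Xbar-mu| >= 4/9) <= Var(Xbar)/(4/9)^2 = (6/35)/(16/81) = 243/280

243/280


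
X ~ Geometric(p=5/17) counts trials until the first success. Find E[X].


For geometric (trials until first success), E[X] = 1/p = 1/(5/17) = 17/5

17/5


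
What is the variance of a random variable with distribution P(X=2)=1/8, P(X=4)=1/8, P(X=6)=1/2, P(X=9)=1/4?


E[X] = 6, E[X^2] = 163/4
Var(X) = E[X^2] - (E[X])^2 = 163/4 - (6)^2 = 19/4

19/4


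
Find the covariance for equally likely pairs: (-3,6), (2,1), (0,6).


E[X]=-1/3, E[Y]=13/3, E[XY]=-16/3
Cov(X,Y) = E[XY] - E[X]E[Y] = -16/3 + 1/3*13/3 = -35/9

-35/9


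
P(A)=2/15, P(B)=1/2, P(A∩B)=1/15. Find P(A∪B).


P(A∪B) = P(A) + P(B) - P(A∩B)
= 2/15 + 1/2 - 1/15 = 17/30

17/30


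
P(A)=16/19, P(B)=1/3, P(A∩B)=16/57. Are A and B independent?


P(A)*P(B) = 16/19*1/3 = 16/57
P(A∩B) = 16/57, which equals P(A)P(B), so independent

Yes, A and B are independent


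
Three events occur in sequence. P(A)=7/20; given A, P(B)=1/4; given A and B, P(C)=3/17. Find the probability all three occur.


P(A∩B∩C) = P(A) * P(B|A) * P(C|A∩B)
= 7/20 * 1/4 * 3/17
= 7/80 * 3/17 = 21/1360

21/1360


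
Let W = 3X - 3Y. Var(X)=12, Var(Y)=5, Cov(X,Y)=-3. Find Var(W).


Var(3X - 3Y) = 3^2*Var(X) + (-3)^2*Var(Y) + 2*3*(-3)*Cov(X,Y)
= 9*12 + 9*5 - 18*(-3)
= 108 + 45 + 54 = 207

207


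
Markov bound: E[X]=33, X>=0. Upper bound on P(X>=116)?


Markov: P(X >= a) <= E[X]/a
P(X >= 116) <= 33/116

33/116


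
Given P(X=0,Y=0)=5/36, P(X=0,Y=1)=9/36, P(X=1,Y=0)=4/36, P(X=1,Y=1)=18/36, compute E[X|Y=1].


P(Y=1) = 27/36
E[X|Y=1] = (0*9 + 1*18)/27 = 18/27 = 2/3

2/3


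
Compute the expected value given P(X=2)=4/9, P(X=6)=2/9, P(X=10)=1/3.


E[X] = sum(x * P(x))
= 2*4/9 + 6*2/9 + 10*1/3
= 50/9

50/9


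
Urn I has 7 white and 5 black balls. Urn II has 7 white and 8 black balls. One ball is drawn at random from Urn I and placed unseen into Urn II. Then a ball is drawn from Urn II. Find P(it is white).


P(transfer white) = 7/12; P(transfer black) = 5/12
If white transferred: Urn II has 8 white of 16, so P(white|white moved) = 1/2
If black transferred: Urn II has 7 white of 16, so P(white|black moved) = 7/16
By total probability: P(white) = 7/12*1/2 + 5/12*7/16 = 91/192

91/192


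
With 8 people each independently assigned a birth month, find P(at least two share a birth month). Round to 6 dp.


P(all different) = prod((12-i)/12 for i=0..7) = 0.046417
P(at least one match) = 1 - 0.046417 = 0.953583

0.953583


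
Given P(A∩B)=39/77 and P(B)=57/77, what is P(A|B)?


P(A|B) = P(A∩B)/P(B) = (39/77)/(57/77) = 39/57 = 13/19

13/19


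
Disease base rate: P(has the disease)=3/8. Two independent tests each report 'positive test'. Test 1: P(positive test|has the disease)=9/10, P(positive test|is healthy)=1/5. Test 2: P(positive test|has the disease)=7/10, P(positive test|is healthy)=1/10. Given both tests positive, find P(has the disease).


After test 1: P(+) = 9/10*3/8 + 1/5*5/8 = 37/80
P(B|+) = (27/80)/(37/80) = 27/37
After test 2 (use post1 as new prior): P(+) = 7/10*27/37 + 1/10*10/37 = 199/370
P(B|+,+) = (189/370)/(199/370) = 189/199

189/199


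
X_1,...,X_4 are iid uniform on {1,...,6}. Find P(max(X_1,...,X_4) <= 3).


P(max <= 3) = P(all X_i <= 3) = (P(X_1 <= 3))^4
= (3/6)^4 = (1/2)^4 = 1/16

1/16


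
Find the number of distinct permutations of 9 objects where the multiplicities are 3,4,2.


9! = 362880
Denominator: 3!=6 * 4!=24 * 2!=2
Coefficient = 362880 / 288 = 1260

1260


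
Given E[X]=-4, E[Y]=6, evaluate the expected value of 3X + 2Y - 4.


E[3X + 2Y - 4] = 3*E[X] + 2*E[Y] - 4
= (3)*(-4) + (2)*(6) + (-4)
= -12 + 12 - 4 = -4

-4


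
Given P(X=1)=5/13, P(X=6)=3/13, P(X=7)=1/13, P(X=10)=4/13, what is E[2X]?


E[2X] = sum(g(x)*P(x))
= 2*5/13 + 12*3/13 + 14*1/13 + 20*4/13
= 140/13

140/13


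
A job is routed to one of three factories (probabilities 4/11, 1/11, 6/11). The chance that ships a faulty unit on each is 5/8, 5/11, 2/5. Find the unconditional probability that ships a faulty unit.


P(A) = P(A|B1)P(B1) + P(A|B2)P(B2) + P(A|B3)P(B3)
= 5/8*4/11 + 5/11*1/11 + 2/5*6/11
= 5/22 + 5/121 + 12/55 = 589/1210

589/1210


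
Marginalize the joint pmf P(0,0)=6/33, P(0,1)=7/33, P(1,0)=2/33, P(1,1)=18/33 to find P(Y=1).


P(Y=1) = P(0,1)+P(1,1) = 7/33 + 18/33 = 25/33

25/33


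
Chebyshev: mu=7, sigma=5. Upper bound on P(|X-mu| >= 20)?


k = 20/5 = 4
Chebyshev: P(|X-mu| >= k*sigma) <= 1/k^2 = 1/4^2 = 1/16

1/16


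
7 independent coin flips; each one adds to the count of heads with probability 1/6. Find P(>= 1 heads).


P(at least one) = 1 - P(none)
P(none) = (1 - 1/6)^7 = (5/6)^7 = 78125/279936
P(at least one) = 1 - 78125/279936 = 201811/279936

201811/279936


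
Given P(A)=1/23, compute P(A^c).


P(A') = 1 - P(A) = 1 - 1/23 = 22/23

22/23


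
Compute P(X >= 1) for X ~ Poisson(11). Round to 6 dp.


P(X>=1) = 1 - P(X<=0) = 1 - (e^(-11)*11^0/0!)
≈ 1 - 0.0000167017 = 0.9999832983
≈ 0.999983

0.999983


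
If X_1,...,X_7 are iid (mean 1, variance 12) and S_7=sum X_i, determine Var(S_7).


By independence, Var(S_n) = n*Var(X_1) = 7*12 = 84

84


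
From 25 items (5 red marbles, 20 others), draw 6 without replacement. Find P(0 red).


P(X=0) = C(5,0)*C(20,6) / C(25,6)
= 1*38760 / 177100
= 38760/177100 = 1938/8855

1938/8855


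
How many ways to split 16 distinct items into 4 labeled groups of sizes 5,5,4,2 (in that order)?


16! = 20922789888000
Denominator: 5!=120 * 5!=120 * 4!=24 * 2!=2
Coefficient = 20922789888000 / 691200 = 30270240

30270240


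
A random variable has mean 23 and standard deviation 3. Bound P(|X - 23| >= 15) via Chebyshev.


k = 15/3 = 5
Chebyshev: P(|X-mu| >= k*sigma) <= 1/k^2 = 1/5^2 = 1/25

1/25


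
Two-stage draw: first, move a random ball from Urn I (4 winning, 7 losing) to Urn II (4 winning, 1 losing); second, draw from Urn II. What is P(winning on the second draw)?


P(transfer winning) = 4/11; P(transfer losing) = 7/11
If winning transferred: Urn II has 5 winning of 6, so P(winning|winning moved) = 5/6
If losing transferred: Urn II has 4 winning of 6, so P(winning|losing moved) = 2/3
By total probability: P(winning) = 4/11*5/6 + 7/11*2/3 = 8/11

8/11


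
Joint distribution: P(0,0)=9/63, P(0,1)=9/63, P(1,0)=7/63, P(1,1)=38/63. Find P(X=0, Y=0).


Read from table: P(X=0, Y=0) = 9/63 = 1/7

1/7


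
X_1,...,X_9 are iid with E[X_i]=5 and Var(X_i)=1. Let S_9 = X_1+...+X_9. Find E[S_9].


E[S_n] = n*E[X_1] = 9*5 = 45

45


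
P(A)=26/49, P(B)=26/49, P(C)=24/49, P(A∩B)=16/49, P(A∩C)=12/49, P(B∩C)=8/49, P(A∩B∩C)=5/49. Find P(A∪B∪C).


P(A∪B∪C) = P(A)+P(B)+P(C) - P(AB)-P(AC)-P(BC) + P(ABC)
= 26/49+26/49+24/49 - 16/49-12/49-8/49 + 5/49
= 45/49

45/49


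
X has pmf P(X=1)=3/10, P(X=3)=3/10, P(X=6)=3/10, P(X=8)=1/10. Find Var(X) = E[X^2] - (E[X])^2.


E[X] = 19/5, E[X^2] = 101/5
Var(X) = E[X^2] - (E[X])^2 = 101/5 - (19/5)^2 = 144/25

144/25


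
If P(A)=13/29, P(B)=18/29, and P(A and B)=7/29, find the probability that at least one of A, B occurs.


P(A∪B) = P(A) + P(B) - P(A∩B)
= 13/29 + 18/29 - 7/29 = 24/29

24/29


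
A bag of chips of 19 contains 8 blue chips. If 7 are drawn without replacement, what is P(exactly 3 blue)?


P(X=3) = C(8,3)*C(11,4) / C(19,7)
= 56*330 / 50388
= 18480/50388 = 1540/4199

1540/4199


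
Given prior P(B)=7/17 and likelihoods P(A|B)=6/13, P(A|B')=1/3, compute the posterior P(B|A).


P(A) = P(A|B)P(B) + P(A|B')P(B') = 6/13*7/17 + 1/3*10/17 = 256/663
P(B|A) = P(A|B)P(B)/P(A) = (42/221)/(256/663) = 63/128

63/128


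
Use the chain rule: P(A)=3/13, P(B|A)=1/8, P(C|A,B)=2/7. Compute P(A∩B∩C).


P(A∩B∩C) = P(A) * P(B|A) * P(C|A∩B)
= 3/13 * 1/8 * 2/7
= 3/104 * 2/7 = 3/364

3/364


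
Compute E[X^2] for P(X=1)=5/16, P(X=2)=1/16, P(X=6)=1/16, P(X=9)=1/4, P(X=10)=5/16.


E[X^2] = sum(g(x)*P(x))
= 1*5/16 + 4*1/16 + 36*1/16 + 81*1/4 + 100*5/16
= 869/16

869/16


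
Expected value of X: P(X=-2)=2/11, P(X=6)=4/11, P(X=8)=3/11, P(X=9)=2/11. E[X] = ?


E[X] = sum(x * P(x))
= -2*2/11 + 6*4/11 + 8*3/11 + 9*2/11
= 62/11

62/11


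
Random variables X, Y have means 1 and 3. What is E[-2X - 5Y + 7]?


E[-2X - 5Y + 7] = -2*E[X] - 5*E[Y] + 7
= (-2)*(1) + (-5)*(3) + (7)
= -2 - 15 + 7 = -10

-10


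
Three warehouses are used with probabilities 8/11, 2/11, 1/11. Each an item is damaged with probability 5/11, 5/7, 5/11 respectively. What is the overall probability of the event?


P(A) = P(A|B1)P(B1) + P(A|B2)P(B2) + P(A|B3)P(B3)
= 5/11*8/11 + 5/7*2/11 + 5/11*1/11
= 40/121 + 10/77 + 5/121 = 425/847

425/847


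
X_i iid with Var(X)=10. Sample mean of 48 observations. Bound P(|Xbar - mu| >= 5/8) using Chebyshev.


Var(Xbar) = Var(X)/n = 10/48
Chebyshev: P(|Xbar-mu| >= 5/8) <= Var(Xbar)/(5/8)^2 = (5/24)/(25/64) = 8/15

8/15


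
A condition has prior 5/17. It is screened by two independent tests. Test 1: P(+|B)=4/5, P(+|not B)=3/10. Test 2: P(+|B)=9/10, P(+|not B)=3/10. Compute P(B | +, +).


After test 1: P(+) = 4/5*5/17 + 3/10*12/17 = 38/85
P(B|+) = (4/17)/(38/85) = 10/19
After test 2 (use post1 as new prior): P(+) = 9/10*10/19 + 3/10*9/19 = 117/190
P(B|+,+) = (9/19)/(117/190) = 10/13

10/13


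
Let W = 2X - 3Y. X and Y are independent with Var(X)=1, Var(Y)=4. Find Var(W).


Independence => Cov(X,Y)=0
Var(2X - 3Y) = 2^2*Var(X) + (-3)^2*Var(Y)
= 4*1 + 9*4 = 40

40


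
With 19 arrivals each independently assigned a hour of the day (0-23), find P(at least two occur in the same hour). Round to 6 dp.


P(all different) = prod((24-i)/24 for i=0..18) = 0.000031
P(at least one match) = 1 - 0.000031 = 0.999969

0.999969


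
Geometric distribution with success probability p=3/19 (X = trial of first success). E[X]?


For geometric (trials until first success), E[X] = 1/p = 1/(3/19) = 19/3

19/3


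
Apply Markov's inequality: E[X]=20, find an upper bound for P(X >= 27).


Markov: P(X >= a) <= E[X]/a
P(X >= 27) <= 20/27

20/27


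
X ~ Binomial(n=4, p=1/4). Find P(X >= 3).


P(X>=3) = P(X=3) + P(X=4)
= 3/64 + 1/256
= 13/256

13/256


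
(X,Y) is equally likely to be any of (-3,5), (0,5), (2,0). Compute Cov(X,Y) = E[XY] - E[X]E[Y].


E[X]=-1/3, E[Y]=10/3, E[XY]=-5
Cov(X,Y) = E[XY] - E[X]E[Y] = -5 + 1/3*10/3 = -35/9

-35/9


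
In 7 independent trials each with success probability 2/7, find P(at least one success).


P(at least one) = 1 - P(none)
P(none) = (1 - 2/7)^7 = (5/7)^7 = 78125/823543
P(at least one) = 1 - 78125/823543 = 745418/823543

745418/823543


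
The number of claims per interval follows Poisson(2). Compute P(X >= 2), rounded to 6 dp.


P(X>=2) = 1 - P(X<=1) = 1 - (e^(-2)*2^0/0! + e^(-2)*2^1/1!)
≈ 1 - (0.1353352832 + 0.2706705665)
= 1 - 0.4060058497 = 0.5939941503
≈ 0.593994

0.593994


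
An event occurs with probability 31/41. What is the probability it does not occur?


P(A') = 1 - P(A) = 1 - 31/41 = 10/41

10/41


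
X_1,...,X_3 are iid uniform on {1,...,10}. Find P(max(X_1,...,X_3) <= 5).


P(max <= 5) = P(all X_i <= 5) = (P(X_1 <= 5))^3
= (5/10)^3 = (1/2)^3 = 1/8

1/8


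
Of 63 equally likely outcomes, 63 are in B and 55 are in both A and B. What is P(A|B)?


P(A|B) = P(A∩B)/P(B) = (55/63)/(63/63) = 55/63

55/63


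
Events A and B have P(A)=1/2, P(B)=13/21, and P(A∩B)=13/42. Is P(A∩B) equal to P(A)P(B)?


P(A)*P(B) = 1/2*13/21 = 13/42
P(A∩B) = 13/42, which equals P(A)P(B), so independent

Yes, A and B are independent


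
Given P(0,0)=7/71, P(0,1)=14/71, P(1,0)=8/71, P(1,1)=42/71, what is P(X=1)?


P(X=1) = P(1,0)+P(1,1) = 8/71 + 42/71 = 50/71

50/71


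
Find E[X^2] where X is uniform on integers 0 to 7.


E[X^2] = (1/8) * sum(x^2 for x=0..7)
= 140/8 = 35/2

35/2


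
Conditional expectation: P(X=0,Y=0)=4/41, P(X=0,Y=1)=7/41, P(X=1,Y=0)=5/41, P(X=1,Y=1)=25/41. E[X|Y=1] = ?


P(Y=1) = 32/41
E[X|Y=1] = (0*7 + 1*25)/32 = 25/32

25/32


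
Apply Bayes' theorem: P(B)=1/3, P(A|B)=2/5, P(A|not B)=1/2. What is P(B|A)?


P(A) = P(A|B)P(B) + P(A|B')P(B') = 2/5*1/3 + 1/2*2/3 = 7/15
P(B|A) = P(A|B)P(B)/P(A) = (2/15)/(7/15) = 2/7

2/7


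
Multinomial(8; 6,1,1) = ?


8! = 40320
Denominator: 6!=720 * 1!=1 * 1!=1
Coefficient = 40320 / 720 = 56

56


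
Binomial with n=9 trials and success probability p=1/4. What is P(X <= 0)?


P(X<=0) = P(X=0)
= 19683/262144
= 19683/262144

19683/262144


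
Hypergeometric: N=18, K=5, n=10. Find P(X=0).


P(X=0) = C(5,0)*C(13,10) / C(18,10)
= 1*286 / 43758
= 286/43758 = 1/153

1/153


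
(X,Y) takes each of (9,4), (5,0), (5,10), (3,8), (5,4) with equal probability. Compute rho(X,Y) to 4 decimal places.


Cov(X,Y) = -2.0800, Var(X) = 3.8400, Var(Y) = 12.1600
rho = Cov/(sqrt(VarX)*sqrt(VarY)) = -0.3044

-0.3044


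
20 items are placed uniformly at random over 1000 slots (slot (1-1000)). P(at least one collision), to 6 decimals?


P(all different) = prod((1000-i)/1000 for i=0..19) = 0.825928
P(at least one match) = 1 - 0.825928 = 0.174072

0.174072


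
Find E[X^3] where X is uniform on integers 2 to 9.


E[X^3] = (1/8) * sum(x^3 for x=2..9)
= 2024/8 = 253

253


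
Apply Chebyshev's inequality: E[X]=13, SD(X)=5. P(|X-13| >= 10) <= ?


k = 10/5 = 2
Chebyshev: P(|X-mu| >= k*sigma) <= 1/k^2 = 1/2^2 = 1/4

1/4


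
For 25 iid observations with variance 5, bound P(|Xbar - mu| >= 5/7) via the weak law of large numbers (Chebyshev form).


Var(Xbar) = Var(X)/n = 5/25
Chebyshev: P(|Xbar-mu| >= 5/7) <= Var(Xbar)/(5/7)^2 = (1/5)/(25/49) = 49/125

49/125


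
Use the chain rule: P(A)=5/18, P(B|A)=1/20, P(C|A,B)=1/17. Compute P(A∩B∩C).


P(A∩B∩C) = P(A) * P(B|A) * P(C|A∩B)
= 5/18 * 1/20 * 1/17
= 1/72 * 1/17 = 1/1224

1/1224


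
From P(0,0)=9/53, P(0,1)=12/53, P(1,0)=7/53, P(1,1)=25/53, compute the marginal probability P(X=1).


P(X=1) = P(1,0)+P(1,1) = 7/53 + 25/53 = 32/53

32/53


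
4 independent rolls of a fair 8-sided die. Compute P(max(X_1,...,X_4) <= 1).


P(max <= 1) = P(all X_i <= 1) = (P(X_1 <= 1))^4
= (1/8)^4 = 1/4096

1/4096


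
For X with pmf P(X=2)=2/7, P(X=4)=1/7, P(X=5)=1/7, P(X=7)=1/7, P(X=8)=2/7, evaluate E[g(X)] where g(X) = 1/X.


E[1/X] = sum(g(x)*P(x))
= 1/2*2/7 + 1/4*1/7 + 1/5*1/7 + 1/7*1/7 + 1/8*2/7
= 129/490

129/490


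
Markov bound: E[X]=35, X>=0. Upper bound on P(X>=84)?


Markov: P(X >= a) <= E[X]/a
P(X >= 84) <= 35/84 = 5/12

5/12


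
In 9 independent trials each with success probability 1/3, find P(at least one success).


P(at least one) = 1 - P(none)
P(none) = (1 - 1/3)^9 = (2/3)^9 = 512/19683
P(at least one) = 1 - 512/19683 = 19171/19683

19171/19683


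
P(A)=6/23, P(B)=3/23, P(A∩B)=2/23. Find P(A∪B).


P(A∪B) = P(A) + P(B) - P(A∩B)
= 6/23 + 3/23 - 2/23 = 7/23

7/23


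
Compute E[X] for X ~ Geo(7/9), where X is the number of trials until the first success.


For geometric (trials until first success), E[X] = 1/p = 1/(7/9) = 9/7

9/7


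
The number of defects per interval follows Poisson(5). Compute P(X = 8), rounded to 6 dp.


P(X=8) = e^(-5) * 5^8 / 8!
≈ 0.006737946999 * 390625 / 40320
≈ 0.065278

0.065278


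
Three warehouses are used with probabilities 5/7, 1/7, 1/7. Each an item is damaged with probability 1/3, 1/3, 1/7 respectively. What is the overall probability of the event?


P(A) = P(A|B1)P(B1) + P(A|B2)P(B2) + P(A|B3)P(B3)
= 1/3*5/7 + 1/3*1/7 + 1/7*1/7
= 5/21 + 1/21 + 1/49 = 15/49

15/49


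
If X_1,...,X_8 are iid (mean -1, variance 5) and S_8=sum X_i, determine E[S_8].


E[S_n] = n*E[X_1] = 8*-1 = -8

-8


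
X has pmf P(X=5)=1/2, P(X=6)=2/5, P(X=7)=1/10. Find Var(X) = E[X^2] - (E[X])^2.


E[X] = 28/5, E[X^2] = 159/5
Var(X) = E[X^2] - (E[X])^2 = 159/5 - (28/5)^2 = 11/25

11/25


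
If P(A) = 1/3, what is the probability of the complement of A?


P(A') = 1 - P(A) = 1 - 1/3 = 2/3

2/3


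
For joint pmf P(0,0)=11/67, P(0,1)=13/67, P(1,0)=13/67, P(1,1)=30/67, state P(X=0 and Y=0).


Read from table: P(X=0, Y=0) = 11/67

11/67


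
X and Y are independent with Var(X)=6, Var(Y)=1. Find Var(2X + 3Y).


Independence => Cov(X,Y)=0
Var(2X + 3Y) = 2^2*Var(X) + 3^2*Var(Y)
= 4*6 + 9*1 = 33

33


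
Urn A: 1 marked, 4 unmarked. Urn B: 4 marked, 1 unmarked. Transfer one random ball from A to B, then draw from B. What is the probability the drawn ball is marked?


P(transfer marked) = 1/5; P(transfer unmarked) = 4/5
If marked transferred: Urn II has 5 marked of 6, so P(marked|marked moved) = 5/6
If unmarked transferred: Urn II has 4 marked of 6, so P(marked|unmarked moved) = 2/3
By total probability: P(marked) = 1/5*5/6 + 4/5*2/3 = 7/10

7/10


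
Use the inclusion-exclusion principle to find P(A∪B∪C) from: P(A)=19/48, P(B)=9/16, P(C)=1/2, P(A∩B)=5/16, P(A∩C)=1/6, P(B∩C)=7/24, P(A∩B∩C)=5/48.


P(A∪B∪C) = P(A)+P(B)+P(C) - P(AB)-P(AC)-P(BC) + P(ABC)
= 19/48+9/16+1/2 - 5/16-1/6-7/24 + 5/48
= 19/24

19/24


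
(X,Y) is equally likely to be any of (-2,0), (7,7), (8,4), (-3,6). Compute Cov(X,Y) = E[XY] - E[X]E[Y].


E[X]=5/2, E[Y]=17/4, E[XY]=63/4
Cov(X,Y) = E[XY] - E[X]E[Y] = 63/4 - 5/2*17/4 = 41/8

41/8


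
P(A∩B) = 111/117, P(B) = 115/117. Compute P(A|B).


P(A|B) = P(A∩B)/P(B) = (111/117)/(115/117) = 111/115

111/115


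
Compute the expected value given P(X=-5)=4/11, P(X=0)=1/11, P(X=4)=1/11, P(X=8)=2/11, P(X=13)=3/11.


E[X] = sum(x * P(x))
= -5*4/11 + 0*1/11 + 4*1/11 + 8*2/11 + 13*3/11
= 39/11

39/11


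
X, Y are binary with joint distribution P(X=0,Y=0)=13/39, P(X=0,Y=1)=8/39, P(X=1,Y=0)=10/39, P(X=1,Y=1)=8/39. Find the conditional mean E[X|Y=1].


P(Y=1) = 16/39
E[X|Y=1] = (0*8 + 1*8)/16 = 8/16 = 1/2

1/2


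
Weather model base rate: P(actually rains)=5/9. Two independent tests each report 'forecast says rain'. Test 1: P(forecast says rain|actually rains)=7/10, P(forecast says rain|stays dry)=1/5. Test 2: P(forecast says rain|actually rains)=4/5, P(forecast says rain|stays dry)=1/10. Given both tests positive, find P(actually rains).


After test 1: P(+) = 7/10*5/9 + 1/5*4/9 = 43/90
P(B|+) = (7/18)/(43/90) = 35/43
After test 2 (use post1 as new prior): P(+) = 4/5*35/43 + 1/10*8/43 = 144/215
P(B|+,+) = (28/43)/(144/215) = 35/36

35/36


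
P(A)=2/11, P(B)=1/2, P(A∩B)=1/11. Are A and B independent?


P(A)*P(B) = 2/11*1/2 = 1/11
P(A∩B) = 1/11, which equals P(A)P(B), so independent

Yes, A and B are independent


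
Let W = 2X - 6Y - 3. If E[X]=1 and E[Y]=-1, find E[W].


E[2X - 6Y - 3] = 2*E[X] - 6*E[Y] - 3
= (2)*(1) + (-6)*(-1) + (-3)
= 2 + 6 - 3 = 5

5


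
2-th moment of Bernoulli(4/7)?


For Bernoulli: X in {0,1}
E[X^2] = 0^2*(1-4/7) + 1^2*4/7 = 4/7

4/7


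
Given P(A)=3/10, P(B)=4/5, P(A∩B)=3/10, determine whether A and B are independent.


P(A)*P(B) = 3/10*4/5 = 6/25
P(A∩B) = 3/10 != 6/25, so not independent

No, A and B are not independent


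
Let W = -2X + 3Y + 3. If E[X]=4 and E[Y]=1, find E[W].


E[-2X + 3Y + 3] = -2*E[X] + 3*E[Y] + 3
= (-2)*(4) + (3)*(1) + (3)
= -8 + 3 + 3 = -2

-2


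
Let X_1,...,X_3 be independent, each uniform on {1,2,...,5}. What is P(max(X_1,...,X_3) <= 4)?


P(max <= 4) = P(all X_i <= 4) = (P(X_1 <= 4))^3
= (4/5)^3 = 64/125

64/125


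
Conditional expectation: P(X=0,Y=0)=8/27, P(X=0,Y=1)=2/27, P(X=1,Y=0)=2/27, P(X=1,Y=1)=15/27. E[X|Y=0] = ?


P(Y=0) = 10/27
E[X|Y=0] = (0*8 + 1*2)/10 = 2/10 = 1/5

1/5


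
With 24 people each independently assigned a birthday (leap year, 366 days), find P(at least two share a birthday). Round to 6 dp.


P(all different) = prod((366-i)/366 for i=0..23) = 0.462654
P(at least one match) = 1 - 0.462654 = 0.537346

0.537346


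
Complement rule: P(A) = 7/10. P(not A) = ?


P(A') = 1 - P(A) = 1 - 7/10 = 3/10

3/10


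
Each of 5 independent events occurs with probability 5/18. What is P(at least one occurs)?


P(at least one) = 1 - P(none)
P(none) = (1 - 5/18)^5 = (13/18)^5 = 371293/1889568
P(at least one) = 1 - 371293/1889568 = 1518275/1889568

1518275/1889568


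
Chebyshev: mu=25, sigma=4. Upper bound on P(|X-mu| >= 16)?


k = 16/4 = 4
Chebyshev: P(|X-mu| >= k*sigma) <= 1/k^2 = 1/4^2 = 1/16

1/16


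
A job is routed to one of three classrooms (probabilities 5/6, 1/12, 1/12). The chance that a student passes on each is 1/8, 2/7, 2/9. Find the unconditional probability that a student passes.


P(A) = P(A|B1)P(B1) + P(A|B2)P(B2) + P(A|B3)P(B3)
= 1/8*5/6 + 2/7*1/12 + 2/9*1/12
= 5/48 + 1/42 + 1/54 = 443/3024

443/3024


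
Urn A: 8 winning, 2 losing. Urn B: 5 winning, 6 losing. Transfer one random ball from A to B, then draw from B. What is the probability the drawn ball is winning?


P(transfer winning) = 8/10 = 4/5; P(transfer losing) = 1/5
If winning transferred: Urn II has 6 winning of 12, so P(winning|winning moved) = 1/2
If losing transferred: Urn II has 5 winning of 12, so P(winning|losing moved) = 5/12
By total probability: P(winning) = 4/5*1/2 + 1/5*5/12 = 29/60

29/60


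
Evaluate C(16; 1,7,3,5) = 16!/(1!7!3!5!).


16! = 20922789888000
Denominator: 1!=1 * 7!=5040 * 3!=6 * 5!=120
Coefficient = 20922789888000 / 3628800 = 5765760

5765760


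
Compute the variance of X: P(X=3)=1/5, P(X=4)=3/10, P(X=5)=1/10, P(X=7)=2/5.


E[X] = 51/10, E[X^2] = 287/10
Var(X) = E[X^2] - (E[X])^2 = 287/10 - (51/10)^2 = 269/100

269/100


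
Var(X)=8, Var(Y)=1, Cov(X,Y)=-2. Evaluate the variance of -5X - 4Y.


Var(-5X - 4Y) = (-5)^2*Var(X) + (-4)^2*Var(Y) + 2*(-5)*(-4)*Cov(X,Y)
= 25*8 + 16*1 + 40*(-2)
= 200 + 16 - 80 = 136

136


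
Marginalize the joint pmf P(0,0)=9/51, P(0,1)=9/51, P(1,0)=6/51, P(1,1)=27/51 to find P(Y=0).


P(Y=0) = P(0,0)+P(1,0) = 9/51 + 6/51 = 15/51 = 5/17

5/17


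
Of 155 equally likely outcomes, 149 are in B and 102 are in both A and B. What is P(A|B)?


P(A|B) = P(A∩B)/P(B) = (102/155)/(149/155) = 102/149

102/149


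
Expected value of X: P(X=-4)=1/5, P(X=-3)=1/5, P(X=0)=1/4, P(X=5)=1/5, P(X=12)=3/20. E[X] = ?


E[X] = sum(x * P(x))
= -4*1/5 - 3*1/5 + 0*1/4 + 5*1/5 + 12*3/20
= 7/5

7/5


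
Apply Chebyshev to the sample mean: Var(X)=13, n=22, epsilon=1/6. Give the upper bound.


Var(Xbar) = Var(X)/n = 13/22
Chebyshev: P(|Xbar-mu| >= 1/6) <= Var(Xbar)/(1/6)^2 = (13/22)/(1/36) = 234/11
Bound exceeds 1, so trivial bound: 1

1


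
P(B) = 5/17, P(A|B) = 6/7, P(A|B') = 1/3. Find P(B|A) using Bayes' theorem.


P(A) = P(A|B)P(B) + P(A|B')P(B') = 6/7*5/17 + 1/3*12/17 = 58/119
P(B|A) = P(A|B)P(B)/P(A) = (30/119)/(58/119) = 15/29

15/29


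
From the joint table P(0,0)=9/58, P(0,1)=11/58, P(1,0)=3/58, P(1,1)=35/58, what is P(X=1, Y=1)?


Read from table: P(X=1, Y=1) = 35/58

35/58


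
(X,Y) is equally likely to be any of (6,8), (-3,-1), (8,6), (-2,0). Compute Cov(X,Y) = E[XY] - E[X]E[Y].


E[X]=9/4, E[Y]=13/4, E[XY]=99/4
Cov(X,Y) = E[XY] - E[X]E[Y] = 99/4 - 9/4*13/4 = 279/16

279/16


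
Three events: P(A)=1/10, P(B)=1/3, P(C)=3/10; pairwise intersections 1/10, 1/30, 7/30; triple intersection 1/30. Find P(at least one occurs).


P(A∪B∪C) = P(A)+P(B)+P(C) - P(AB)-P(AC)-P(BC) + P(ABC)
= 1/10+1/3+3/10 - 1/10-1/30-7/30 + 1/30
= 2/5

2/5


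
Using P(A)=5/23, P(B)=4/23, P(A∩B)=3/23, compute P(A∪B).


P(A∪B) = P(A) + P(B) - P(A∩B)
= 5/23 + 4/23 - 3/23 = 6/23

6/23


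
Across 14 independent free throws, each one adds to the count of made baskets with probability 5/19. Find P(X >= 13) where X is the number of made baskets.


P(X>=13) = P(X=13) + P(X=14)
= 239257812500/799006685782884121 + 6103515625/799006685782884121
= 245361328125/799006685782884121

245361328125/799006685782884121


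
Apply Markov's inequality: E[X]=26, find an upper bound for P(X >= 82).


Markov: P(X >= a) <= E[X]/a
P(X >= 82) <= 26/82 = 13/41

13/41


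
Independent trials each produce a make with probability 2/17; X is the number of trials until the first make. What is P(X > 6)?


P(X > 6) = P(first 6 trials all fail) = (1-p)^6 = (15/17)^6 = 11390625/24137569

11390625/24137569


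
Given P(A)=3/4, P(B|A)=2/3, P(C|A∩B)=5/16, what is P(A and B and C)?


P(A∩B∩C) = P(A) * P(B|A) * P(C|A∩B)
= 3/4 * 2/3 * 5/16
= 1/2 * 5/16 = 5/32

5/32


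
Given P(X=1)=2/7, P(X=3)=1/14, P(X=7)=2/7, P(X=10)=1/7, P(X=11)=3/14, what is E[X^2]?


E[X^2] = sum(g(x)*P(x))
= 1*2/7 + 9*1/14 + 49*2/7 + 100*1/7 + 121*3/14
= 386/7

386/7


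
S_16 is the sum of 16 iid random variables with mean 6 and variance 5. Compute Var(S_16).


By independence, Var(S_n) = n*Var(X_1) = 16*5 = 80

80


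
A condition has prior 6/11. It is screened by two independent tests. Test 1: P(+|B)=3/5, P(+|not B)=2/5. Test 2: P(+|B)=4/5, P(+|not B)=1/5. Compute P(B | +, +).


After test 1: P(+) = 3/5*6/11 + 2/5*5/11 = 28/55
P(B|+) = (18/55)/(28/55) = 9/14
After test 2 (use post1 as new prior): P(+) = 4/5*9/14 + 1/5*5/14 = 41/70
P(B|+,+) = (18/35)/(41/70) = 36/41

36/41
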